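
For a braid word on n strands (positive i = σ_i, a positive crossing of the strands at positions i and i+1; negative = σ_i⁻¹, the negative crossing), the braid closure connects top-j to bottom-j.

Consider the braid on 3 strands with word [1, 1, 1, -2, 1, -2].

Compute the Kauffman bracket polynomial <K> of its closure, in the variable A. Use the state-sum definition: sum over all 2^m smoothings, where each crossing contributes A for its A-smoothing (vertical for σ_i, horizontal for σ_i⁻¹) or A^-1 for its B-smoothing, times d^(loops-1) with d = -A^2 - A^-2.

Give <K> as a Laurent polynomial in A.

Braid: s1 s1 s1 s2^-1 s1 s2^-1 on 3 strands, 6 crossings.
Writhe w = (#positive) - (#negative) = 4 - 2 = 2.
State-sum expansion of <K>. There are 2^6 = 64 states.
Smooth each crossing (0=||, 1=⌣⌢); contribution A^(Σ sign_k(1-2s_k)) * d^(L-1).
Tabulate the states by total A-exponent and number of loops L (A-exp: L × count):
  A^6: L=3 ×1
  A^4: L=2 ×6
  A^2: L=1 ×11, L=3 ×4
  A^0: L=2 ×19, L=4 ×1
  A^-2: L=3 ×15
  A^-4: L=4 ×6
  A^-6: L=5 ×1
Each group contributes A^e * Σ count * d^(L-1):
Powers of d = -A^2 - A^-2: d^2 = A^4 + 2 + A^-4; d^3 = -A^6 - 3*A^2 - 3*A^-2 - A^-6; d^4 = A^8 + 4*A^4 + 6 + 4*A^-4 + A^-8.
  A^6 * (d^2) = A^10 + 2*A^6 + A^2
  A^4 * (6*d) = -6*A^6 - 6*A^2
  A^2 * (11 + 4*d^2) = 4*A^6 + 19*A^2 + 4*A^-2
  A^0 * (19*d + d^3) = -A^6 - 22*A^2 - 22*A^-2 - A^-6
  A^-2 * (15*d^2) = 15*A^2 + 30*A^-2 + 15*A^-6
  A^-4 * (6*d^3) = -6*A^2 - 18*A^-2 - 18*A^-6 - 6*A^-10
  A^-6 * (d^4) = A^2 + 4*A^-2 + 6*A^-6 + 4*A^-10 + A^-14
Summing the groups: <K> = A^10 - A^6 + 2*A^2 - 2*A^-2 + 2*A^-6 - 2*A^-10 + A^-14

Answer: A^10 - A^6 + 2*A^2 - 2*A^-2 + 2*A^-6 - 2*A^-10 + A^-14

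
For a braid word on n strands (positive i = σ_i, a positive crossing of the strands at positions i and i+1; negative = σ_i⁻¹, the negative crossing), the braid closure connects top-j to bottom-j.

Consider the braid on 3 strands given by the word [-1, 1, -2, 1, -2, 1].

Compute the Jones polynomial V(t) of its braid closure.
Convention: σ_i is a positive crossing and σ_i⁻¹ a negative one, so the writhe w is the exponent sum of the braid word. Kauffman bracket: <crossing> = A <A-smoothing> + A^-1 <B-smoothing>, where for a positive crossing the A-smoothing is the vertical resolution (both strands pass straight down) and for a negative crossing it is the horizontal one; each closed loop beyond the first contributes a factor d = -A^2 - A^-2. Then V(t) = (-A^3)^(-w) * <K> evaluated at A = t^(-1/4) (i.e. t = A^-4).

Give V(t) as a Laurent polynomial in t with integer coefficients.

The presented braid s1^-1 s1 s2^-1 s1 s2^-1 s1 on 3 strands reduces by inverse Markov moves (closure unchanged at each step):
  Deconjugate: the word is γ·β·γ⁻¹ with γ = s1^-1 (prefix) and γ⁻¹ = s1 (suffix); strip both.
Reduced to β = s1 s2^-1 s1 s2^-1 on 3 strands, 4 crossings.
Compute on β:
Braid: s1 s2^-1 s1 s2^-1 on 3 strands, 4 crossings.
Writhe w = (#positive) - (#negative) = 2 - 2 = 0.
State-sum expansion of <K>. There are 2^4 = 16 states.
Smooth each crossing (0=||, 1=⌣⌢); contribution A^(Σ sign_k(1-2s_k)) * d^(L-1).
  state 0000: A-exp=+0, loops=3, term = A^0 * d^2
  state 0001: A-exp=+2, loops=2, term = A^2 * d^1
  state 0010: A-exp=-2, loops=2, term = A^-2 * d^1
  state 0011: A-exp=+0, loops=1, term = A^0 * d^0
  state 0100: A-exp=+2, loops=2, term = A^2 * d^1
  state 0101: A-exp=+4, loops=3, term = A^4 * d^2
  state 0110: A-exp=+0, loops=1, term = A^0 * d^0
  state 0111: A-exp=+2, loops=2, term = A^2 * d^1
  state 1000: A-exp=-2, loops=2, term = A^-2 * d^1
  state 1001: A-exp=+0, loops=1, term = A^0 * d^0
  state 1010: A-exp=-4, loops=3, term = A^-4 * d^2
  state 1011: A-exp=-2, loops=2, term = A^-2 * d^1
  state 1100: A-exp=+0, loops=1, term = A^0 * d^0
  state 1101: A-exp=+2, loops=2, term = A^2 * d^1
  state 1110: A-exp=-2, loops=2, term = A^-2 * d^1
  state 1111: A-exp=+0, loops=1, term = A^0 * d^0
Collect the terms by A-exponent (count of states per loop number):
Powers of d = -A^2 - A^-2: d^2 = A^4 + 2 + A^-4.
  A^4 * (d^2) = A^8 + 2*A^4 + 1
  A^2 * (4*d) = -4*A^4 - 4
  A^0 * (5 + d^2) = A^4 + 7 + A^-4
  A^-2 * (4*d) = -4 - 4*A^-4
  A^-4 * (d^2) = 1 + 2*A^-4 + A^-8
Summing the groups: <K> = A^8 - A^4 + 1 - A^-4 + A^-8
Normalise by the writhe: (-A^3)^(-w) = (-A^3)^(0) = 1, so f(A) = 1 * <K> = A^8 - A^4 + 1 - A^-4 + A^-8.
Substitute A = t^(-1/4), i.e. A^e → t^(-e/4): V(t) = t^2 - t + 1 - t^-1 + t^-2

Answer: t^2 - t + 1 - t^-1 + t^-2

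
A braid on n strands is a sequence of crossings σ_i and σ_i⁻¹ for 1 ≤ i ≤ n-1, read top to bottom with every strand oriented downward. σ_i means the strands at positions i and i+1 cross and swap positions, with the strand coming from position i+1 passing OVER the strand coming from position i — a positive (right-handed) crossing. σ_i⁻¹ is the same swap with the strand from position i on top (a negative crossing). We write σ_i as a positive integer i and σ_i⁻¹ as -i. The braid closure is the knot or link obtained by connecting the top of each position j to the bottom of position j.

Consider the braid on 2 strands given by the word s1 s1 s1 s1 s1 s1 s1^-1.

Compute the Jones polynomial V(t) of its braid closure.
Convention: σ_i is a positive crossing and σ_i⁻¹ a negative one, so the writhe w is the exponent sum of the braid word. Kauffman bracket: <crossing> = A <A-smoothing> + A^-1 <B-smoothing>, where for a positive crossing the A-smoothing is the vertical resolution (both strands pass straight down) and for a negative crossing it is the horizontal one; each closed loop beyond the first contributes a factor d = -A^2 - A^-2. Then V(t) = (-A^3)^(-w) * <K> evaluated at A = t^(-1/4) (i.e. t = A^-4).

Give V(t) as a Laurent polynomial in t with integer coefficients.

The presented braid s1 s1 s1 s1 s1 s1 s1^-1 on 2 strands reduces by inverse Markov moves (closure unchanged at each step):
  Deconjugate: the word is γ·β·γ⁻¹ with γ = s1 (prefix) and γ⁻¹ = s1^-1 (suffix); strip both.
Reduced to β = s1 s1 s1 s1 s1 on 2 strands, 5 crossings.
Compute on β:
Braid: s1 s1 s1 s1 s1 on 2 strands, 5 crossings.
Writhe w = (#positive) - (#negative) = 5 - 0 = 5.
Enumerate smoothing states for the bracket polynomial. There are 2^5 = 32 states.
Each crossing splits two ways (0=vertical, 1=horizontal). The state's weight is A^(#A-smoothings - #B-smoothings) * d^(loops - 1).
  state 00000: A-exp=+5, loops=2, term = A^5 * d^1
  state 00001: A-exp=+3, loops=1, term = A^3 * d^0
  state 00010: A-exp=+3, loops=1, term = A^3 * d^0
  state 00011: A-exp=+1, loops=2, term = A^1 * d^1
  state 00100: A-exp=+3, loops=1, term = A^3 * d^0
  state 00101: A-exp=+1, loops=2, term = A^1 * d^1
  state 00110: A-exp=+1, loops=2, term = A^1 * d^1
  state 00111: A-exp=-1, loops=3, term = A^-1 * d^2
  state 01000: A-exp=+3, loops=1, term = A^3 * d^0
  state 01001: A-exp=+1, loops=2, term = A^1 * d^1
  state 01010: A-exp=+1, loops=2, term = A^1 * d^1
  state 01011: A-exp=-1, loops=3, term = A^-1 * d^2
  state 01100: A-exp=+1, loops=2, term = A^1 * d^1
  state 01101: A-exp=-1, loops=3, term = A^-1 * d^2
  state 01110: A-exp=-1, loops=3, term = A^-1 * d^2
  state 01111: A-exp=-3, loops=4, term = A^-3 * d^3
  state 10000: A-exp=+3, loops=1, term = A^3 * d^0
  state 10001: A-exp=+1, loops=2, term = A^1 * d^1
  state 10010: A-exp=+1, loops=2, term = A^1 * d^1
  state 10011: A-exp=-1, loops=3, term = A^-1 * d^2
  state 10100: A-exp=+1, loops=2, term = A^1 * d^1
  state 10101: A-exp=-1, loops=3, term = A^-1 * d^2
  state 10110: A-exp=-1, loops=3, term = A^-1 * d^2
  state 10111: A-exp=-3, loops=4, term = A^-3 * d^3
  state 11000: A-exp=+1, loops=2, term = A^1 * d^1
  state 11001: A-exp=-1, loops=3, term = A^-1 * d^2
  state 11010: A-exp=-1, loops=3, term = A^-1 * d^2
  state 11011: A-exp=-3, loops=4, term = A^-3 * d^3
  state 11100: A-exp=-1, loops=3, term = A^-1 * d^2
  state 11101: A-exp=-3, loops=4, term = A^-3 * d^3
  state 11110: A-exp=-3, loops=4, term = A^-3 * d^3
  state 11111: A-exp=-5, loops=5, term = A^-5 * d^4
Collect the terms by A-exponent (count of states per loop number):
Powers of d = -A^2 - A^-2: d^2 = A^4 + 2 + A^-4; d^3 = -A^6 - 3*A^2 - 3*A^-2 - A^-6; d^4 = A^8 + 4*A^4 + 6 + 4*A^-4 + A^-8.
  A^5 * (d) = -A^7 - A^3
  A^3 * (5) = 5*A^3
  A^1 * (10*d) = -10*A^3 - 10*A^-1
  A^-1 * (10*d^2) = 10*A^3 + 20*A^-1 + 10*A^-5
  A^-3 * (5*d^3) = -5*A^3 - 15*A^-1 - 15*A^-5 - 5*A^-9
  A^-5 * (d^4) = A^3 + 4*A^-1 + 6*A^-5 + 4*A^-9 + A^-13
Summing the groups: <K> = -A^7 - A^-1 + A^-5 - A^-9 + A^-13
Normalise by the writhe: (-A^3)^(-w) = (-A^3)^(-5) = -A^-15, so f(A) = -A^-15 * <K> = A^-8 + A^-16 - A^-20 + A^-24 - A^-28.
Substitute A = t^(-1/4), i.e. A^e → t^(-e/4): V(t) = -t^7 + t^6 - t^5 + t^4 + t^2

Answer: -t^7 + t^6 - t^5 + t^4 + t^2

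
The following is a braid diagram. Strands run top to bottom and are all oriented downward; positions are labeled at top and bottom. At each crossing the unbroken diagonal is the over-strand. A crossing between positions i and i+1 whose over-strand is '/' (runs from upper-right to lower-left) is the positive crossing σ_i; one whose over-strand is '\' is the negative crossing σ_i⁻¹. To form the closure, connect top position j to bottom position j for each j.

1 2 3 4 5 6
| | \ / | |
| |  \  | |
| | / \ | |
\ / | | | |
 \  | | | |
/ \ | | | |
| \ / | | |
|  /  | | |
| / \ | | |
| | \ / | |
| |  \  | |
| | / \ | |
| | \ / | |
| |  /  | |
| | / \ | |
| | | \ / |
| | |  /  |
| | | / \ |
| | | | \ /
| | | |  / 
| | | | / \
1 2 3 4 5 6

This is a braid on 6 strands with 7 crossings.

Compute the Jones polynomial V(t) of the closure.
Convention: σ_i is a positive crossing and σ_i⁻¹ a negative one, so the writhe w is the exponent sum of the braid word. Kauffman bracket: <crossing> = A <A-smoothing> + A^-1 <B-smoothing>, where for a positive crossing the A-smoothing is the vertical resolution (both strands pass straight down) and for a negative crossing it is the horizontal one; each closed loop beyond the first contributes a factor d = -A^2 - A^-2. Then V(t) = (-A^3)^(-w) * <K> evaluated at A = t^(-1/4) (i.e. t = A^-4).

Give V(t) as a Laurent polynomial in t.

1

Derivation:
Reading the diagram top to bottom ('/'-over between positions i,i+1 = s_i, '\'-over = s_i^-1): braid word = s3^-1 s1^-1 s2 s3^-1 s3 s4 s5.
The presented braid s3^-1 s1^-1 s2 s3^-1 s3 s4 s5 on 6 strands reduces by inverse Markov moves (closure unchanged at each step):
  Destabilize: the word has the form β·s5 where s5 occurs only as the final letter (β ∈ B_5); drop it and the last strand → 5 strands.
Reduced to β = s3^-1 s1^-1 s2 s3^-1 s3 s4 on 5 strands, 6 crossings.
Compute on β:
First cancel adjacent σ_i σ_i⁻¹ pairs (Reidemeister II — same braid, same closure): s3^-1 s1^-1 s2 s3^-1 s3 s4 → s3^-1 s1^-1 s2 s4.
Braid: s3^-1 s1^-1 s2 s4 on 5 strands, 4 crossings.
Writhe w = (#positive) - (#negative) = 2 - 2 = 0.
State-sum expansion of <K>. There are 2^4 = 16 states.
Smooth each crossing (0=||, 1=⌣⌢); contribution A^(Σ sign_k(1-2s_k)) * d^(L-1).
  state 0000: A-exp=+0, loops=5, term = A^0 * d^4
  state 0001: A-exp=-2, loops=4, term = A^-2 * d^3
  state 0010: A-exp=-2, loops=4, term = A^-2 * d^3
  state 0011: A-exp=-4, loops=3, term = A^-4 * d^2
  state 0100: A-exp=+2, loops=4, term = A^2 * d^3
  state 0101: A-exp=+0, loops=3, term = A^0 * d^2
  state 0110: A-exp=+0, loops=3, term = A^0 * d^2
  state 0111: A-exp=-2, loops=2, term = A^-2 * d^1
  state 1000: A-exp=+2, loops=4, term = A^2 * d^3
  state 1001: A-exp=+0, loops=3, term = A^0 * d^2
  state 1010: A-exp=+0, loops=3, term = A^0 * d^2
  state 1011: A-exp=-2, loops=2, term = A^-2 * d^1
  state 1100: A-exp=+4, loops=3, term = A^4 * d^2
  state 1101: A-exp=+2, loops=2, term = A^2 * d^1
  state 1110: A-exp=+2, loops=2, term = A^2 * d^1
  state 1111: A-exp=+0, loops=1, term = A^0 * d^0
Collect the terms by A-exponent (count of states per loop number):
Powers of d = -A^2 - A^-2: d^2 = A^4 + 2 + A^-4; d^3 = -A^6 - 3*A^2 - 3*A^-2 - A^-6; d^4 = A^8 + 4*A^4 + 6 + 4*A^-4 + A^-8.
  A^4 * (d^2) = A^8 + 2*A^4 + 1
  A^2 * (2*d + 2*d^3) = -2*A^8 - 8*A^4 - 8 - 2*A^-4
  A^0 * (1 + 4*d^2 + d^4) = A^8 + 8*A^4 + 15 + 8*A^-4 + A^-8
  A^-2 * (2*d + 2*d^3) = -2*A^4 - 8 - 8*A^-4 - 2*A^-8
  A^-4 * (d^2) = 1 + 2*A^-4 + A^-8
Summing the groups: <K> = 1
Normalise by the writhe: (-A^3)^(-w) = (-A^3)^(0) = 1, so f(A) = 1 * <K> = 1.
Substitute A = t^(-1/4), i.e. A^e → t^(-e/4): V(t) = 1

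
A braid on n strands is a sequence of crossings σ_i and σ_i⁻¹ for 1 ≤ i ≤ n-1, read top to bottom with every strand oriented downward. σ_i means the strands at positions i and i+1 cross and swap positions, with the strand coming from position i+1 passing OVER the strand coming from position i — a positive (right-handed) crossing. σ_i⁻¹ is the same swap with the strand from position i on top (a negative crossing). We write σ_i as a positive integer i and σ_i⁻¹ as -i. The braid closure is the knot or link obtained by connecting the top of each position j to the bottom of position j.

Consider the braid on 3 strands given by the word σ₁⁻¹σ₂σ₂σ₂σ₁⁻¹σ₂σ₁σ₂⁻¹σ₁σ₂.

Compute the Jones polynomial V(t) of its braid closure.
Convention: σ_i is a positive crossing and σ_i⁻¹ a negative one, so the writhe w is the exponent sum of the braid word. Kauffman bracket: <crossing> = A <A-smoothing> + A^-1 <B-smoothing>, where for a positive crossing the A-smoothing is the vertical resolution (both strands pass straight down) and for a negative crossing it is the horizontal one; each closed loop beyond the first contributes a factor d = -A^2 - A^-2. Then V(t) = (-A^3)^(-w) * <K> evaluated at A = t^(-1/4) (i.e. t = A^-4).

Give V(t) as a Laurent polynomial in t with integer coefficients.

Braid: s1^-1 s2 s2 s2 s1^-1 s2 s1 s2^-1 s1 s2 on 3 strands, 10 crossings.
Writhe w = (#positive) - (#negative) = 7 - 3 = 4.
State-sum expansion of <K>. There are 2^10 = 1024 states.
For each crossing: s=0 is the vertical smoothing, s=1 horizontal. Crossing k contributes A^(sign_k * (1 - 2*s_k)); loop factor d = -A^2 - A^-2.
Tabulate the states by total A-exponent and number of loops L (A-exp: L × count):
  A^10: L=2 ×1
  A^8: L=1 ×5, L=3 ×5
  A^6: L=2 ×39, L=4 ×6
  A^4: L=1 ×34, L=3 ×85, L=5 ×1
  A^2: L=2 ×138, L=4 ×72
  A^0: L=1 ×48, L=3 ×167, L=5 ×37
  A^-2: L=2 ×91, L=4 ×109, L=6 ×10
  A^-4: L=3 ×82, L=5 ×37, L=7 ×1
  A^-6: L=4 ×40, L=6 ×5
  A^-8: L=5 ×10
  A^-10: L=6 ×1
Each group contributes A^e * Σ count * d^(L-1):
Powers of d = -A^2 - A^-2: d^2 = A^4 + 2 + A^-4; d^3 = -A^6 - 3*A^2 - 3*A^-2 - A^-6; d^4 = A^8 + 4*A^4 + 6 + 4*A^-4 + A^-8; d^5 = -A^10 - 5*A^6 - 10*A^2 - 10*A^-2 - 5*A^-6 - A^-10; d^6 = A^12 + 6*A^8 + 15*A^4 + 20 + 15*A^-4 + 6*A^-8 + A^-12.
  A^10 * (d) = -A^12 - A^8
  A^8 * (5 + 5*d^2) = 5*A^12 + 15*A^8 + 5*A^4
  A^6 * (39*d + 6*d^3) = -6*A^12 - 57*A^8 - 57*A^4 - 6
  A^4 * (34 + 85*d^2 + d^4) = A^12 + 89*A^8 + 210*A^4 + 89 + A^-4
  A^2 * (138*d + 72*d^3) = -72*A^8 - 354*A^4 - 354 - 72*A^-4
  A^0 * (48 + 167*d^2 + 37*d^4) = 37*A^8 + 315*A^4 + 604 + 315*A^-4 + 37*A^-8
  A^-2 * (91*d + 109*d^3 + 10*d^5) = -10*A^8 - 159*A^4 - 518 - 518*A^-4 - 159*A^-8 - 10*A^-12
  A^-4 * (82*d^2 + 37*d^4 + d^6) = A^8 + 43*A^4 + 245 + 406*A^-4 + 245*A^-8 + 43*A^-12 + A^-16
  A^-6 * (40*d^3 + 5*d^5) = -5*A^4 - 65 - 170*A^-4 - 170*A^-8 - 65*A^-12 - 5*A^-16
  A^-8 * (10*d^4) = 10 + 40*A^-4 + 60*A^-8 + 40*A^-12 + 10*A^-16
  A^-10 * (d^5) = -1 - 5*A^-4 - 10*A^-8 - 10*A^-12 - 5*A^-16 - A^-20
Summing the groups: <K> = -A^12 + 2*A^8 - 2*A^4 + 4 - 3*A^-4 + 3*A^-8 - 2*A^-12 + A^-16 - A^-20
Normalise by the writhe: (-A^3)^(-w) = (-A^3)^(-4) = A^-12, so f(A) = A^-12 * <K> = -1 + 2*A^-4 - 2*A^-8 + 4*A^-12 - 3*A^-16 + 3*A^-20 - 2*A^-24 + A^-28 - A^-32.
Substitute A = t^(-1/4), i.e. A^e → t^(-e/4): V(t) = -t^8 + t^7 - 2*t^6 + 3*t^5 - 3*t^4 + 4*t^3 - 2*t^2 + 2*t - 1

Answer: -t^8 + t^7 - 2*t^6 + 3*t^5 - 3*t^4 + 4*t^3 - 2*t^2 + 2*t - 1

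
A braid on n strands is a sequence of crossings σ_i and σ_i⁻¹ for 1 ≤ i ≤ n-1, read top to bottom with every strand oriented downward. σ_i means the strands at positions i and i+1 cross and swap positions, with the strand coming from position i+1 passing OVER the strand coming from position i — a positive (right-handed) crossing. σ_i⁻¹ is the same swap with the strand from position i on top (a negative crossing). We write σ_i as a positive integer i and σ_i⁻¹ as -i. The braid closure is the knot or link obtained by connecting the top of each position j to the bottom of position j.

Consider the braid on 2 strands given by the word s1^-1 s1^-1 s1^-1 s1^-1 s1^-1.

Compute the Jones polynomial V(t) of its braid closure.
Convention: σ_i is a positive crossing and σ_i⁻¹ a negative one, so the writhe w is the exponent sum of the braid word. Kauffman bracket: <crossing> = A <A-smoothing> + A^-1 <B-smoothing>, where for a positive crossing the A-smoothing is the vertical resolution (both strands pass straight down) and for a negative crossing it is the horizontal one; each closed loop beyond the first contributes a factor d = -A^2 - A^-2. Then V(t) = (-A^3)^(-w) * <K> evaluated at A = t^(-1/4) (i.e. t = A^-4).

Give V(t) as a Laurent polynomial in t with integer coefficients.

t^-2 + t^-4 - t^-5 + t^-6 - t^-7

Derivation:
Braid: s1^-1 s1^-1 s1^-1 s1^-1 s1^-1 on 2 strands, 5 crossings.
Writhe w = (#positive) - (#negative) = 0 - 5 = -5.
State-sum expansion of <K>. There are 2^5 = 32 states.
For each crossing: s=0 is the vertical smoothing, s=1 horizontal. Crossing k contributes A^(sign_k * (1 - 2*s_k)); loop factor d = -A^2 - A^-2.
  state 00000: A-exp=-5, loops=2, term = A^-5 * d^1
  state 00001: A-exp=-3, loops=1, term = A^-3 * d^0
  state 00010: A-exp=-3, loops=1, term = A^-3 * d^0
  state 00011: A-exp=-1, loops=2, term = A^-1 * d^1
  state 00100: A-exp=-3, loops=1, term = A^-3 * d^0
  state 00101: A-exp=-1, loops=2, term = A^-1 * d^1
  state 00110: A-exp=-1, loops=2, term = A^-1 * d^1
  state 00111: A-exp=+1, loops=3, term = A^1 * d^2
  state 01000: A-exp=-3, loops=1, term = A^-3 * d^0
  state 01001: A-exp=-1, loops=2, term = A^-1 * d^1
  state 01010: A-exp=-1, loops=2, term = A^-1 * d^1
  state 01011: A-exp=+1, loops=3, term = A^1 * d^2
  state 01100: A-exp=-1, loops=2, term = A^-1 * d^1
  state 01101: A-exp=+1, loops=3, term = A^1 * d^2
  state 01110: A-exp=+1, loops=3, term = A^1 * d^2
  state 01111: A-exp=+3, loops=4, term = A^3 * d^3
  state 10000: A-exp=-3, loops=1, term = A^-3 * d^0
  state 10001: A-exp=-1, loops=2, term = A^-1 * d^1
  state 10010: A-exp=-1, loops=2, term = A^-1 * d^1
  state 10011: A-exp=+1, loops=3, term = A^1 * d^2
  state 10100: A-exp=-1, loops=2, term = A^-1 * d^1
  state 10101: A-exp=+1, loops=3, term = A^1 * d^2
  state 10110: A-exp=+1, loops=3, term = A^1 * d^2
  state 10111: A-exp=+3, loops=4, term = A^3 * d^3
  state 11000: A-exp=-1, loops=2, term = A^-1 * d^1
  state 11001: A-exp=+1, loops=3, term = A^1 * d^2
  state 11010: A-exp=+1, loops=3, term = A^1 * d^2
  state 11011: A-exp=+3, loops=4, term = A^3 * d^3
  state 11100: A-exp=+1, loops=3, term = A^1 * d^2
  state 11101: A-exp=+3, loops=4, term = A^3 * d^3
  state 11110: A-exp=+3, loops=4, term = A^3 * d^3
  state 11111: A-exp=+5, loops=5, term = A^5 * d^4
Collect the terms by A-exponent (count of states per loop number):
Powers of d = -A^2 - A^-2: d^2 = A^4 + 2 + A^-4; d^3 = -A^6 - 3*A^2 - 3*A^-2 - A^-6; d^4 = A^8 + 4*A^4 + 6 + 4*A^-4 + A^-8.
  A^5 * (d^4) = A^13 + 4*A^9 + 6*A^5 + 4*A + A^-3
  A^3 * (5*d^3) = -5*A^9 - 15*A^5 - 15*A - 5*A^-3
  A^1 * (10*d^2) = 10*A^5 + 20*A + 10*A^-3
  A^-1 * (10*d) = -10*A - 10*A^-3
  A^-3 * (5) = 5*A^-3
  A^-5 * (d) = -A^-3 - A^-7
Summing the groups: <K> = A^13 - A^9 + A^5 - A - A^-7
Normalise by the writhe: (-A^3)^(-w) = (-A^3)^(5) = -A^15, so f(A) = -A^15 * <K> = -A^28 + A^24 - A^20 + A^16 + A^8.
Substitute A = t^(-1/4), i.e. A^e → t^(-e/4): V(t) = t^-2 + t^-4 - t^-5 + t^-6 - t^-7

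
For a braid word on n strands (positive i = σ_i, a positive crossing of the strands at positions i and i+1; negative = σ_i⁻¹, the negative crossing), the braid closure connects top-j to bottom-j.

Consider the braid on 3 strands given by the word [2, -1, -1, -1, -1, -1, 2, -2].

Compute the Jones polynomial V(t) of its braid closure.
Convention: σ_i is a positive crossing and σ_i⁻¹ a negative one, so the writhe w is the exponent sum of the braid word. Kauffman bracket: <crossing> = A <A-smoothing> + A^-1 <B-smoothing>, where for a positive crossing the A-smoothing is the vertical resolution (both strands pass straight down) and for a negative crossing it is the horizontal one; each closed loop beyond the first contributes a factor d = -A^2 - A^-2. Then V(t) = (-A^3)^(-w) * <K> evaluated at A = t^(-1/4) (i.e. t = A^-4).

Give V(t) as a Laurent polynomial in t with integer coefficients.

t^-2 + t^-4 - t^-5 + t^-6 - t^-7

Derivation:
The presented braid s2 s1^-1 s1^-1 s1^-1 s1^-1 s1^-1 s2 s2^-1 on 3 strands reduces by inverse Markov moves (closure unchanged at each step):
  Deconjugate: the word is γ·β·γ⁻¹ with γ = s2 (prefix) and γ⁻¹ = s2^-1 (suffix); strip both.
  Destabilize: the word has the form β·s2 where s2 occurs only as the final letter (β ∈ B_2); drop it and the last strand → 2 strands.
Reduced to β = s1^-1 s1^-1 s1^-1 s1^-1 s1^-1 on 2 strands, 5 crossings.
Compute on β:
Braid: s1^-1 s1^-1 s1^-1 s1^-1 s1^-1 on 2 strands, 5 crossings.
Writhe w = (#positive) - (#negative) = 0 - 5 = -5.
Computing the Kauffman bracket via state sum. There are 2^5 = 32 states.
For each crossing: s=0 is the vertical smoothing, s=1 horizontal. Crossing k contributes A^(sign_k * (1 - 2*s_k)); loop factor d = -A^2 - A^-2.
  state 00000: A-exp=-5, loops=2, term = A^-5 * d^1
  state 00001: A-exp=-3, loops=1, term = A^-3 * d^0
  state 00010: A-exp=-3, loops=1, term = A^-3 * d^0
  state 00011: A-exp=-1, loops=2, term = A^-1 * d^1
  state 00100: A-exp=-3, loops=1, term = A^-3 * d^0
  state 00101: A-exp=-1, loops=2, term = A^-1 * d^1
  state 00110: A-exp=-1, loops=2, term = A^-1 * d^1
  state 00111: A-exp=+1, loops=3, term = A^1 * d^2
  state 01000: A-exp=-3, loops=1, term = A^-3 * d^0
  state 01001: A-exp=-1, loops=2, term = A^-1 * d^1
  state 01010: A-exp=-1, loops=2, term = A^-1 * d^1
  state 01011: A-exp=+1, loops=3, term = A^1 * d^2
  state 01100: A-exp=-1, loops=2, term = A^-1 * d^1
  state 01101: A-exp=+1, loops=3, term = A^1 * d^2
  state 01110: A-exp=+1, loops=3, term = A^1 * d^2
  state 01111: A-exp=+3, loops=4, term = A^3 * d^3
  state 10000: A-exp=-3, loops=1, term = A^-3 * d^0
  state 10001: A-exp=-1, loops=2, term = A^-1 * d^1
  state 10010: A-exp=-1, loops=2, term = A^-1 * d^1
  state 10011: A-exp=+1, loops=3, term = A^1 * d^2
  state 10100: A-exp=-1, loops=2, term = A^-1 * d^1
  state 10101: A-exp=+1, loops=3, term = A^1 * d^2
  state 10110: A-exp=+1, loops=3, term = A^1 * d^2
  state 10111: A-exp=+3, loops=4, term = A^3 * d^3
  state 11000: A-exp=-1, loops=2, term = A^-1 * d^1
  state 11001: A-exp=+1, loops=3, term = A^1 * d^2
  state 11010: A-exp=+1, loops=3, term = A^1 * d^2
  state 11011: A-exp=+3, loops=4, term = A^3 * d^3
  state 11100: A-exp=+1, loops=3, term = A^1 * d^2
  state 11101: A-exp=+3, loops=4, term = A^3 * d^3
  state 11110: A-exp=+3, loops=4, term = A^3 * d^3
  state 11111: A-exp=+5, loops=5, term = A^5 * d^4
Collect the terms by A-exponent (count of states per loop number):
Powers of d = -A^2 - A^-2: d^2 = A^4 + 2 + A^-4; d^3 = -A^6 - 3*A^2 - 3*A^-2 - A^-6; d^4 = A^8 + 4*A^4 + 6 + 4*A^-4 + A^-8.
  A^5 * (d^4) = A^13 + 4*A^9 + 6*A^5 + 4*A + A^-3
  A^3 * (5*d^3) = -5*A^9 - 15*A^5 - 15*A - 5*A^-3
  A^1 * (10*d^2) = 10*A^5 + 20*A + 10*A^-3
  A^-1 * (10*d) = -10*A - 10*A^-3
  A^-3 * (5) = 5*A^-3
  A^-5 * (d) = -A^-3 - A^-7
Summing the groups: <K> = A^13 - A^9 + A^5 - A - A^-7
Normalise by the writhe: (-A^3)^(-w) = (-A^3)^(5) = -A^15, so f(A) = -A^15 * <K> = -A^28 + A^24 - A^20 + A^16 + A^8.
Substitute A = t^(-1/4), i.e. A^e → t^(-e/4): V(t) = t^-2 + t^-4 - t^-5 + t^-6 - t^-7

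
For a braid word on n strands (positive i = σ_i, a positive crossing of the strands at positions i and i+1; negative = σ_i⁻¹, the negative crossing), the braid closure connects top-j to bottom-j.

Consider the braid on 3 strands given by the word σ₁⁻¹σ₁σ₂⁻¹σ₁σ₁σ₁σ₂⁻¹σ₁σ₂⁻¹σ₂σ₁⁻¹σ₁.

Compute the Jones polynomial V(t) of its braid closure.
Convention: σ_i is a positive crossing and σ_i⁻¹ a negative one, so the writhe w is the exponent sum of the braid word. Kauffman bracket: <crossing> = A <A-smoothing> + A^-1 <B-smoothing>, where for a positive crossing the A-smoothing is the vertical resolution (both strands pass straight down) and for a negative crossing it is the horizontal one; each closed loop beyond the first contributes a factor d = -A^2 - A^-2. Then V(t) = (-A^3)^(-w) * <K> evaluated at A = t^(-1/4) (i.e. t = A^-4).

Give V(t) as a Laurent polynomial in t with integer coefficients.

t^5 - 2*t^4 + 2*t^3 - 2*t^2 + 2*t - 1 + t^-1

Derivation:
The presented braid s1^-1 s1 s2^-1 s1 s1 s1 s2^-1 s1 s2^-1 s2 s1^-1 s1 on 3 strands reduces by inverse Markov moves (closure unchanged at each step):
  Deconjugate: the word is γ·β·γ⁻¹ with γ = s1^-1 s1 (prefix) and γ⁻¹ = s1^-1 s1 (suffix); strip both.
  Deconjugate: the word is γ·β·γ⁻¹ with γ = s2^-1 (prefix) and γ⁻¹ = s2 (suffix); strip both.
Reduced to β = s1 s1 s1 s2^-1 s1 s2^-1 on 3 strands, 6 crossings.
Compute on β:
Braid: s1 s1 s1 s2^-1 s1 s2^-1 on 3 strands, 6 crossings.
Writhe w = (#positive) - (#negative) = 4 - 2 = 2.
State-sum expansion of <K>. There are 2^6 = 64 states.
Smooth each crossing (0=||, 1=⌣⌢); contribution A^(Σ sign_k(1-2s_k)) * d^(L-1).
Tabulate the states by total A-exponent and number of loops L (A-exp: L × count):
  A^6: L=3 ×1
  A^4: L=2 ×6
  A^2: L=1 ×11, L=3 ×4
  A^0: L=2 ×19, L=4 ×1
  A^-2: L=3 ×15
  A^-4: L=4 ×6
  A^-6: L=5 ×1
Each group contributes A^e * Σ count * d^(L-1):
Powers of d = -A^2 - A^-2: d^2 = A^4 + 2 + A^-4; d^3 = -A^6 - 3*A^2 - 3*A^-2 - A^-6; d^4 = A^8 + 4*A^4 + 6 + 4*A^-4 + A^-8.
  A^6 * (d^2) = A^10 + 2*A^6 + A^2
  A^4 * (6*d) = -6*A^6 - 6*A^2
  A^2 * (11 + 4*d^2) = 4*A^6 + 19*A^2 + 4*A^-2
  A^0 * (19*d + d^3) = -A^6 - 22*A^2 - 22*A^-2 - A^-6
  A^-2 * (15*d^2) = 15*A^2 + 30*A^-2 + 15*A^-6
  A^-4 * (6*d^3) = -6*A^2 - 18*A^-2 - 18*A^-6 - 6*A^-10
  A^-6 * (d^4) = A^2 + 4*A^-2 + 6*A^-6 + 4*A^-10 + A^-14
Summing the groups: <K> = A^10 - A^6 + 2*A^2 - 2*A^-2 + 2*A^-6 - 2*A^-10 + A^-14
Normalise by the writhe: (-A^3)^(-w) = (-A^3)^(-2) = A^-6, so f(A) = A^-6 * <K> = A^4 - 1 + 2*A^-4 - 2*A^-8 + 2*A^-12 - 2*A^-16 + A^-20.
Substitute A = t^(-1/4), i.e. A^e → t^(-e/4): V(t) = t^5 - 2*t^4 + 2*t^3 - 2*t^2 + 2*t - 1 + t^-1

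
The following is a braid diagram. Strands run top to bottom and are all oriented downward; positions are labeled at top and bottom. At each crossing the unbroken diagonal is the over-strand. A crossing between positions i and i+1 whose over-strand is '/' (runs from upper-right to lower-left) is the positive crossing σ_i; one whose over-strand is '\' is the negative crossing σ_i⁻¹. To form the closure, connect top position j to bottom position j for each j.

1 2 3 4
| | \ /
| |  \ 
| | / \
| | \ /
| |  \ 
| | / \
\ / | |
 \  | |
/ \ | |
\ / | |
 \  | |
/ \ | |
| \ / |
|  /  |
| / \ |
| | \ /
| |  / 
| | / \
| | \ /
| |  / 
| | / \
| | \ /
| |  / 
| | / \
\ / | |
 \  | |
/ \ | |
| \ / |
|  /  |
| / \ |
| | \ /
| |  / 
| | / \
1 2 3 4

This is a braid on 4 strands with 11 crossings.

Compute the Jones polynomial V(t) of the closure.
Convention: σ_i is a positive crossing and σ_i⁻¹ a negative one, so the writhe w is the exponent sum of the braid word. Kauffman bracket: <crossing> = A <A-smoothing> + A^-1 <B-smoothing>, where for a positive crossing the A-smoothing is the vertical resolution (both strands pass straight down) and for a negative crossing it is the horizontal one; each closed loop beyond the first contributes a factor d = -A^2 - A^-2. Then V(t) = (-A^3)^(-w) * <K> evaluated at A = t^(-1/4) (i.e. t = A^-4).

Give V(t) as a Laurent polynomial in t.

Reading the diagram top to bottom ('/'-over between positions i,i+1 = s_i, '\'-over = s_i^-1): braid word = s3^-1 s3^-1 s1^-1 s1^-1 s2 s3 s3 s3 s1^-1 s2 s3.
The presented braid s3^-1 s3^-1 s1^-1 s1^-1 s2 s3 s3 s3 s1^-1 s2 s3 on 4 strands reduces by inverse Markov moves (closure unchanged at each step):
  Deconjugate: the word is γ·β·γ⁻¹ with γ = s3^-1 (prefix) and γ⁻¹ = s3 (suffix); strip both.
Reduced to β = s3^-1 s1^-1 s1^-1 s2 s3 s3 s3 s1^-1 s2 on 4 strands, 9 crossings.
Compute on β:
Braid: s3^-1 s1^-1 s1^-1 s2 s3 s3 s3 s1^-1 s2 on 4 strands, 9 crossings.
Writhe w = (#positive) - (#negative) = 5 - 4 = 1.
Enumerate smoothing states for the bracket polynomial. There are 2^9 = 512 states.
For each crossing: s=0 is the vertical smoothing, s=1 horizontal. Crossing k contributes A^(sign_k * (1 - 2*s_k)); loop factor d = -A^2 - A^-2.
Tabulate the states by total A-exponent and number of loops L (A-exp: L × count):
  A^9: L=4 ×1
  A^7: L=3 ×5, L=5 ×4
  A^5: L=2 ×10, L=4 ×23, L=6 ×3
  A^3: L=1 ×8, L=3 ×57, L=5 ×18, L=7 ×1
  A^1: L=2 ×70, L=4 ×50, L=6 ×6
  A^-1: L=1 ×33, L=3 ×75, L=5 ×18
  A^-3: L=2 ×51, L=4 ×32, L=6 ×1
  A^-5: L=3 ×32, L=5 ×4
  A^-7: L=4 ×9
  A^-9: L=5 ×1
Each group contributes A^e * Σ count * d^(L-1):
Powers of d = -A^2 - A^-2: d^2 = A^4 + 2 + A^-4; d^3 = -A^6 - 3*A^2 - 3*A^-2 - A^-6; d^4 = A^8 + 4*A^4 + 6 + 4*A^-4 + A^-8; d^5 = -A^10 - 5*A^6 - 10*A^2 - 10*A^-2 - 5*A^-6 - A^-10; d^6 = A^12 + 6*A^8 + 15*A^4 + 20 + 15*A^-4 + 6*A^-8 + A^-12.
  A^9 * (d^3) = -A^15 - 3*A^11 - 3*A^7 - A^3
  A^7 * (5*d^2 + 4*d^4) = 4*A^15 + 21*A^11 + 34*A^7 + 21*A^3 + 4*A^-1
  A^5 * (10*d + 23*d^3 + 3*d^5) = -3*A^15 - 38*A^11 - 109*A^7 - 109*A^3 - 38*A^-1 - 3*A^-5
  A^3 * (8 + 57*d^2 + 18*d^4 + d^6) = A^15 + 24*A^11 + 144*A^7 + 250*A^3 + 144*A^-1 + 24*A^-5 + A^-9
  A^1 * (70*d + 50*d^3 + 6*d^5) = -6*A^11 - 80*A^7 - 280*A^3 - 280*A^-1 - 80*A^-5 - 6*A^-9
  A^-1 * (33 + 75*d^2 + 18*d^4) = 18*A^7 + 147*A^3 + 291*A^-1 + 147*A^-5 + 18*A^-9
  A^-3 * (51*d + 32*d^3 + d^5) = -A^7 - 37*A^3 - 157*A^-1 - 157*A^-5 - 37*A^-9 - A^-13
  A^-5 * (32*d^2 + 4*d^4) = 4*A^3 + 48*A^-1 + 88*A^-5 + 48*A^-9 + 4*A^-13
  A^-7 * (9*d^3) = -9*A^-1 - 27*A^-5 - 27*A^-9 - 9*A^-13
  A^-9 * (d^4) = A^-1 + 4*A^-5 + 6*A^-9 + 4*A^-13 + A^-17
Summing the groups: <K> = A^15 - 2*A^11 + 3*A^7 - 5*A^3 + 4*A^-1 - 4*A^-5 + 3*A^-9 - 2*A^-13 + A^-17
Normalise by the writhe: (-A^3)^(-w) = (-A^3)^(-1) = -A^-3, so f(A) = -A^-3 * <K> = -A^12 + 2*A^8 - 3*A^4 + 5 - 4*A^-4 + 4*A^-8 - 3*A^-12 + 2*A^-16 - A^-20.
Substitute A = t^(-1/4), i.e. A^e → t^(-e/4): V(t) = -t^5 + 2*t^4 - 3*t^3 + 4*t^2 - 4*t + 5 - 3*t^-1 + 2*t^-2 - t^-3

Answer: -t^5 + 2*t^4 - 3*t^3 + 4*t^2 - 4*t + 5 - 3*t^-1 + 2*t^-2 - t^-3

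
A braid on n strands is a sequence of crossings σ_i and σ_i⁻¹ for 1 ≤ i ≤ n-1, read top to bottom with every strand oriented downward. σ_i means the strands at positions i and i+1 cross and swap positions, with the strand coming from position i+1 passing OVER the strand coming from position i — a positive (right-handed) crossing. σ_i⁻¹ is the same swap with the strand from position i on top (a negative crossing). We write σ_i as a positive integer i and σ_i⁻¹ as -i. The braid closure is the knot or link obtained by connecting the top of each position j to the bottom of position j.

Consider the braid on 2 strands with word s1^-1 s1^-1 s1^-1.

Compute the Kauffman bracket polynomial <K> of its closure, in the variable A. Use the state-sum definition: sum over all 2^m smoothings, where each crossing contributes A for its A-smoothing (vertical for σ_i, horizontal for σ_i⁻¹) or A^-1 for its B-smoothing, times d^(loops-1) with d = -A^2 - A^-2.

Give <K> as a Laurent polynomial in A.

A^7 - A^3 - A^-5

Derivation:
Braid: s1^-1 s1^-1 s1^-1 on 2 strands, 3 crossings.
Writhe w = (#positive) - (#negative) = 0 - 3 = -3.
Enumerate smoothing states for the bracket polynomial. There are 2^3 = 8 states.
Smooth each crossing (0=||, 1=⌣⌢); contribution A^(Σ sign_k(1-2s_k)) * d^(L-1).
  state 000: A-exp=-3, loops=2, term = A^-3 * d^1
  state 001: A-exp=-1, loops=1, term = A^-1 * d^0
  state 010: A-exp=-1, loops=1, term = A^-1 * d^0
  state 011: A-exp=+1, loops=2, term = A^1 * d^1
  state 100: A-exp=-1, loops=1, term = A^-1 * d^0
  state 101: A-exp=+1, loops=2, term = A^1 * d^1
  state 110: A-exp=+1, loops=2, term = A^1 * d^1
  state 111: A-exp=+3, loops=3, term = A^3 * d^2
Collect the terms by A-exponent (count of states per loop number):
Powers of d = -A^2 - A^-2: d^2 = A^4 + 2 + A^-4.
  A^3 * (d^2) = A^7 + 2*A^3 + A^-1
  A^1 * (3*d) = -3*A^3 - 3*A^-1
  A^-1 * (3) = 3*A^-1
  A^-3 * (d) = -A^-1 - A^-5
Summing the groups: <K> = A^7 - A^3 - A^-5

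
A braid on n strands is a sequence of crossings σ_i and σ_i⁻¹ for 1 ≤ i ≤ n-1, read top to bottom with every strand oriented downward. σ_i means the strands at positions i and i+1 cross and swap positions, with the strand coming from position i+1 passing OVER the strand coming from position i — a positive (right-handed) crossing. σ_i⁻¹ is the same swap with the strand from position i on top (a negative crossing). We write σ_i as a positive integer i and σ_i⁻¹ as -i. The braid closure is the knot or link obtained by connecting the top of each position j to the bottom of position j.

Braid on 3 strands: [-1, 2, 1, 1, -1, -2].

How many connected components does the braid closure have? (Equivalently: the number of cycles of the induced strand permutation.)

Track the strand permutation on 3 strands, starting from identity.
  step 1: s1^-1 swaps positions 1,2 -> [2 1 3]
  step 2: s2 swaps positions 2,3 -> [2 3 1]
  step 3: s1 swaps positions 1,2 -> [3 2 1]
  step 4: s1 swaps positions 1,2 -> [2 3 1]
  step 5: s1^-1 swaps positions 1,2 -> [3 2 1]
  step 6: s2^-1 swaps positions 2,3 -> [3 1 2]
Final permutation (position -> original strand): [3 1 2]
Closure components = cycle count of this permutation = 1.

Answer: 1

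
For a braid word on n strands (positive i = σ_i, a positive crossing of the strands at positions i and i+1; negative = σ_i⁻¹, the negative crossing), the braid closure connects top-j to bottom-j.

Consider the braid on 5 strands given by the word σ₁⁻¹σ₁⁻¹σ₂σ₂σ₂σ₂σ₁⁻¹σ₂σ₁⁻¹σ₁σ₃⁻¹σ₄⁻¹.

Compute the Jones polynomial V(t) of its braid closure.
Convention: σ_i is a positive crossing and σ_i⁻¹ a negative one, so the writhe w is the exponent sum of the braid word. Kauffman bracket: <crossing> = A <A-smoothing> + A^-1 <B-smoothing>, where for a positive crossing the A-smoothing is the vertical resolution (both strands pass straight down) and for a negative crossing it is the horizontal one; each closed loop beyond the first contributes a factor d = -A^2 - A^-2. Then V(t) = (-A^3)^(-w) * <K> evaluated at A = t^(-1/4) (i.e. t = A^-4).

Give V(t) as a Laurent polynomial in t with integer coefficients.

-t^6 + 2*t^5 - 3*t^4 + 4*t^3 - 4*t^2 + 4*t - 2 + 2*t^-1 - t^-2

Derivation:
The presented braid s1^-1 s1^-1 s2 s2 s2 s2 s1^-1 s2 s1^-1 s1 s3^-1 s4^-1 on 5 strands reduces by inverse Markov moves (closure unchanged at each step):
  Destabilize: the word has the form β·s4^-1 where s4^-1 occurs only as the final letter (β ∈ B_4); drop it and the last strand → 4 strands.
  Destabilize: the word has the form β·s3^-1 where s3^-1 occurs only as the final letter (β ∈ B_3); drop it and the last strand → 3 strands.
  Deconjugate: the word is γ·β·γ⁻¹ with γ = s1^-1 (prefix) and γ⁻¹ = s1 (suffix); strip both.
Reduced to β = s1^-1 s2 s2 s2 s2 s1^-1 s2 s1^-1 on 3 strands, 8 crossings.
Compute on β:
Braid: s1^-1 s2 s2 s2 s2 s1^-1 s2 s1^-1 on 3 strands, 8 crossings.
Writhe w = (#positive) - (#negative) = 5 - 3 = 2.
Computing the Kauffman bracket via state sum. There are 2^8 = 256 states.
Each crossing splits two ways (0=vertical, 1=horizontal). The state's weight is A^(#A-smoothings - #B-smoothings) * d^(loops - 1).
Tabulate the states by total A-exponent and number of loops L (A-exp: L × count):
  A^8: L=4 ×1
  A^6: L=3 ×8
  A^4: L=2 ×22, L=4 ×6
  A^2: L=1 ×23, L=3 ×29, L=5 ×4
  A^0: L=2 ×47, L=4 ×22, L=6 ×1
  A^-2: L=3 ×48, L=5 ×8
  A^-4: L=4 ×27, L=6 ×1
  A^-6: L=5 ×8
  A^-8: L=6 ×1
Each group contributes A^e * Σ count * d^(L-1):
Powers of d = -A^2 - A^-2: d^2 = A^4 + 2 + A^-4; d^3 = -A^6 - 3*A^2 - 3*A^-2 - A^-6; d^4 = A^8 + 4*A^4 + 6 + 4*A^-4 + A^-8; d^5 = -A^10 - 5*A^6 - 10*A^2 - 10*A^-2 - 5*A^-6 - A^-10.
  A^8 * (d^3) = -A^14 - 3*A^10 - 3*A^6 - A^2
  A^6 * (8*d^2) = 8*A^10 + 16*A^6 + 8*A^2
  A^4 * (22*d + 6*d^3) = -6*A^10 - 40*A^6 - 40*A^2 - 6*A^-2
  A^2 * (23 + 29*d^2 + 4*d^4) = 4*A^10 + 45*A^6 + 105*A^2 + 45*A^-2 + 4*A^-6
  A^0 * (47*d + 22*d^3 + d^5) = -A^10 - 27*A^6 - 123*A^2 - 123*A^-2 - 27*A^-6 - A^-10
  A^-2 * (48*d^2 + 8*d^4) = 8*A^6 + 80*A^2 + 144*A^-2 + 80*A^-6 + 8*A^-10
  A^-4 * (27*d^3 + d^5) = -A^6 - 32*A^2 - 91*A^-2 - 91*A^-6 - 32*A^-10 - A^-14
  A^-6 * (8*d^4) = 8*A^2 + 32*A^-2 + 48*A^-6 + 32*A^-10 + 8*A^-14
  A^-8 * (d^5) = -A^2 - 5*A^-2 - 10*A^-6 - 10*A^-10 - 5*A^-14 - A^-18
Summing the groups: <K> = -A^14 + 2*A^10 - 2*A^6 + 4*A^2 - 4*A^-2 + 4*A^-6 - 3*A^-10 + 2*A^-14 - A^-18
Normalise by the writhe: (-A^3)^(-w) = (-A^3)^(-2) = A^-6, so f(A) = A^-6 * <K> = -A^8 + 2*A^4 - 2 + 4*A^-4 - 4*A^-8 + 4*A^-12 - 3*A^-16 + 2*A^-20 - A^-24.
Substitute A = t^(-1/4), i.e. A^e → t^(-e/4): V(t) = -t^6 + 2*t^5 - 3*t^4 + 4*t^3 - 4*t^2 + 4*t - 2 + 2*t^-1 - t^-2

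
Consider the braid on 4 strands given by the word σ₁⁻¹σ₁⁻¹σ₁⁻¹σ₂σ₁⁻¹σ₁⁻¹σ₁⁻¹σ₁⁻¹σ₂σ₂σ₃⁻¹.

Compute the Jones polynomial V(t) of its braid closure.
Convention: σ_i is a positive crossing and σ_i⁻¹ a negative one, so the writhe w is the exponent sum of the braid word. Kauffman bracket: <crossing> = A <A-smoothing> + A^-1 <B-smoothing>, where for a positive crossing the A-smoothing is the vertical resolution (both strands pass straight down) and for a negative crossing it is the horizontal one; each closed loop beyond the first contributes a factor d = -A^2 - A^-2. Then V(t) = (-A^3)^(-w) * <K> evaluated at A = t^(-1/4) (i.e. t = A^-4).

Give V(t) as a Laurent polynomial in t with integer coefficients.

The presented braid s1^-1 s1^-1 s1^-1 s2 s1^-1 s1^-1 s1^-1 s1^-1 s2 s2 s3^-1 on 4 strands reduces by inverse Markov moves (closure unchanged at each step):
  Destabilize: the word has the form β·s3^-1 where s3^-1 occurs only as the final letter (β ∈ B_3); drop it and the last strand → 3 strands.
Reduced to β = s1^-1 s1^-1 s1^-1 s2 s1^-1 s1^-1 s1^-1 s1^-1 s2 s2 on 3 strands, 10 crossings.
Compute on β:
Braid: s1^-1 s1^-1 s1^-1 s2 s1^-1 s1^-1 s1^-1 s1^-1 s2 s2 on 3 strands, 10 crossings.
Writhe w = (#positive) - (#negative) = 3 - 7 = -4.
Enumerate smoothing states for the bracket polynomial. There are 2^10 = 1024 states.
Each crossing splits two ways (0=vertical, 1=horizontal). The state's weight is A^(#A-smoothings - #B-smoothings) * d^(loops - 1).
Tabulate the states by total A-exponent and number of loops L (A-exp: L × count):
  A^10: L=8 ×1
  A^8: L=7 ×10
  A^6: L=6 ×44, L=8 ×1
  A^4: L=5 ×112, L=7 ×8
  A^2: L=4 ×182, L=6 ×28
  A^0: L=3 ×194, L=5 ×58
  A^-2: L=2 ×130, L=4 ×79, L=6 ×1
  A^-4: L=1 ×45, L=3 ×70, L=5 ×5
  A^-6: L=2 ×36, L=4 ×9
  A^-8: L=3 ×10
  A^-10: L=4 ×1
Each group contributes A^e * Σ count * d^(L-1):
Powers of d = -A^2 - A^-2: d^2 = A^4 + 2 + A^-4; d^3 = -A^6 - 3*A^2 - 3*A^-2 - A^-6; d^4 = A^8 + 4*A^4 + 6 + 4*A^-4 + A^-8; d^5 = -A^10 - 5*A^6 - 10*A^2 - 10*A^-2 - 5*A^-6 - A^-10; d^6 = A^12 + 6*A^8 + 15*A^4 + 20 + 15*A^-4 + 6*A^-8 + A^-12; d^7 = -A^14 - 7*A^10 - 21*A^6 - 35*A^2 - 35*A^-2 - 21*A^-6 - 7*A^-10 - A^-14.
  A^10 * (d^7) = -A^24 - 7*A^20 - 21*A^16 - 35*A^12 - 35*A^8 - 21*A^4 - 7 - A^-4
  A^8 * (10*d^6) = 10*A^20 + 60*A^16 + 150*A^12 + 200*A^8 + 150*A^4 + 60 + 10*A^-4
  A^6 * (44*d^5 + d^7) = -A^20 - 51*A^16 - 241*A^12 - 475*A^8 - 475*A^4 - 241 - 51*A^-4 - A^-8
  A^4 * (112*d^4 + 8*d^6) = 8*A^16 + 160*A^12 + 568*A^8 + 832*A^4 + 568 + 160*A^-4 + 8*A^-8
  A^2 * (182*d^3 + 28*d^5) = -28*A^12 - 322*A^8 - 826*A^4 - 826 - 322*A^-4 - 28*A^-8
  A^0 * (194*d^2 + 58*d^4) = 58*A^8 + 426*A^4 + 736 + 426*A^-4 + 58*A^-8
  A^-2 * (130*d + 79*d^3 + d^5) = -A^8 - 84*A^4 - 377 - 377*A^-4 - 84*A^-8 - A^-12
  A^-4 * (45 + 70*d^2 + 5*d^4) = 5*A^4 + 90 + 215*A^-4 + 90*A^-8 + 5*A^-12
  A^-6 * (36*d + 9*d^3) = -9 - 63*A^-4 - 63*A^-8 - 9*A^-12
  A^-8 * (10*d^2) = 10*A^-4 + 20*A^-8 + 10*A^-12
  A^-10 * (d^3) = -A^-4 - 3*A^-8 - 3*A^-12 - A^-16
Summing the groups: <K> = -A^24 + 2*A^20 - 4*A^16 + 6*A^12 - 7*A^8 + 7*A^4 - 6 + 6*A^-4 - 3*A^-8 + 2*A^-12 - A^-16
Normalise by the writhe: (-A^3)^(-w) = (-A^3)^(4) = A^12, so f(A) = A^12 * <K> = -A^36 + 2*A^32 - 4*A^28 + 6*A^24 - 7*A^20 + 7*A^16 - 6*A^12 + 6*A^8 - 3*A^4 + 2 - A^-4.
Substitute A = t^(-1/4), i.e. A^e → t^(-e/4): V(t) = -t + 2 - 3*t^-1 + 6*t^-2 - 6*t^-3 + 7*t^-4 - 7*t^-5 + 6*t^-6 - 4*t^-7 + 2*t^-8 - t^-9

Answer: -t + 2 - 3*t^-1 + 6*t^-2 - 6*t^-3 + 7*t^-4 - 7*t^-5 + 6*t^-6 - 4*t^-7 + 2*t^-8 - t^-9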